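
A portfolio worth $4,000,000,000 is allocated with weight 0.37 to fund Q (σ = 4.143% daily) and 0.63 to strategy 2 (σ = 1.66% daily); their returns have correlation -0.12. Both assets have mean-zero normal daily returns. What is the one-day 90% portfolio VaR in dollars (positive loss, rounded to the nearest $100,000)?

$89,700,000

σ_p² = 0.37²·4.143² + 0.63²·1.66² + 2·-0.12·0.37·0.63·4.143·1.66 = 3.0588 (%²).
σ_p = √3.0588 = 1.749%.
At 90%, z = 1.282.
VaR = 1.282 × 1.749% = 2.242%; on $4,000,000,000 that is $89,680,000.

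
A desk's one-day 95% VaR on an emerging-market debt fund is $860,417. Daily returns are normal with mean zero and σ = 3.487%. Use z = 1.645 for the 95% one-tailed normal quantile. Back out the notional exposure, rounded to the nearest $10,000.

$15,000,000

VaR as a fraction of value: z·σ = 1.645 × 3.487% = 5.73611%.
Position = $860,417 / 0.0573611 = $14,999,996.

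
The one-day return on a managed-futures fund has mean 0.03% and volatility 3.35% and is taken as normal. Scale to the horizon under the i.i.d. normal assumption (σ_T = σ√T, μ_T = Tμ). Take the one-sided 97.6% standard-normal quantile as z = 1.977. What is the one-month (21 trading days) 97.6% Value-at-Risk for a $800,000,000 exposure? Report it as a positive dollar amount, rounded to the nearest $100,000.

$237,800,000

σ_{21d} = 3.35% × √21 = 15.352%; μ_{21d} = 21 × 0.03% = 0.630%.
VaR = −(0.630%) + 1.977 × 15.352% = 29.721%.
On $800,000,000: 0.29721 × $800,000,000 = $237,768,000.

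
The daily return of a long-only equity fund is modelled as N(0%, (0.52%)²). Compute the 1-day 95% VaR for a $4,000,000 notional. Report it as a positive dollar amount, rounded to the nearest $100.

$34,200

At 95% one-sided, z = 1.645.
VaR = z·σ = 1.645 × 0.52% = 0.855%.
On $4,000,000: 0.00855 × $4,000,000 = $34,200.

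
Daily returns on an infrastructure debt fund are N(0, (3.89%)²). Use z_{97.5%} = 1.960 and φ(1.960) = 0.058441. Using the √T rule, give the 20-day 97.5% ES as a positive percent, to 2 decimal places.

40.67%

σ_{20d} = 3.89% × √20 = 17.397%.
ES multiplier = φ(z)/(1−α) = 0.058441/0.025 = 2.338.
ES = 17.397% × 2.338 = 40.674%.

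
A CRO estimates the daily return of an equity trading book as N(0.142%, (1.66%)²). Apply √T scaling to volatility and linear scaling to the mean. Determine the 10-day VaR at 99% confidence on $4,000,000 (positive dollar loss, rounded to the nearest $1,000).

At 99%, z = 2.326.
σ_{10d} = 1.66% × √10 = 5.249%; μ_{10d} = 10 × 0.142% = 1.420%.
VaR = −(1.420%) + 2.326 × 5.249% = 10.789%.
On $4,000,000: 0.10789 × $4,000,000 = $431,560.

$432,000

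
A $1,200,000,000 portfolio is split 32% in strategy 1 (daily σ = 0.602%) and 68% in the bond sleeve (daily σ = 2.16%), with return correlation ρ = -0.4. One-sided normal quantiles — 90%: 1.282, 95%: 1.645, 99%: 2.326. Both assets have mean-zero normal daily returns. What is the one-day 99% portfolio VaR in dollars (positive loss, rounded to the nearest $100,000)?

σ_p² = 0.32²·0.602² + 0.68²·2.16² + 2·-0.4·0.32·0.68·0.602·2.16 = 1.9681 (%²).
σ_p = √1.9681 = 1.403%.
VaR = 2.326 × 1.403% = 3.263%; on $1,200,000,000 that is $39,156,000.

$39,200,000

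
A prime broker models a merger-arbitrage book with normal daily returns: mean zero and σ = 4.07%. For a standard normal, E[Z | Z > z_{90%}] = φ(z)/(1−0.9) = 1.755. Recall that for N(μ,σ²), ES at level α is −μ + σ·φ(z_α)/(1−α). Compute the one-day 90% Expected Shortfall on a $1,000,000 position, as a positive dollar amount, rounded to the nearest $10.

ES = 4.07% × 1.755 = 7.143%.
On $1,000,000: 0.07143 × $1,000,000 = $71,430.

$71,430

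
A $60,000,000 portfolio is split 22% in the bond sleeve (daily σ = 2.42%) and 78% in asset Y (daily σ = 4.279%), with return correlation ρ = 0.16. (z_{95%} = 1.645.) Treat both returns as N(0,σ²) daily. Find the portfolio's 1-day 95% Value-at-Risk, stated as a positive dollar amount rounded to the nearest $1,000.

$3,418,000

σ_p² = 0.22²·2.42² + 0.78²·4.279² + 2·0.16·0.22·0.78·2.42·4.279 = 11.9918 (%²).
σ_p = √11.9918 = 3.463%.
VaR = 1.645 × 3.463% = 5.697%; on $60,000,000 that is $3,418,200.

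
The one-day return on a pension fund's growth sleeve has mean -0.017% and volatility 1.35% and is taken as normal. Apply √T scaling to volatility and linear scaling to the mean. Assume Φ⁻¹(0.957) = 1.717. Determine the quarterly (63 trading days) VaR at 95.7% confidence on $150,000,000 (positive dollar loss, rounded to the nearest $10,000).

$29,200,000

σ_{63d} = 1.35% × √63 = 10.715%; μ_{63d} = 63 × -0.017% = -1.071%.
VaR = −(-1.071%) + 1.717 × 10.715% = 19.469%.
On $150,000,000: 0.19469 × $150,000,000 = $29,203,500.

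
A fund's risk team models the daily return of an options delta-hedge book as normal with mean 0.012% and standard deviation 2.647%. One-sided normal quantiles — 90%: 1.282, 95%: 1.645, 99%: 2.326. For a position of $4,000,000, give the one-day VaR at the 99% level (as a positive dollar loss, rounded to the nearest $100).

$245,800

VaR = −μ + z·σ = −(0.012%) + 2.326 × 2.647% = 6.145%.
On $4,000,000: 0.06145 × $4,000,000 = $245,800.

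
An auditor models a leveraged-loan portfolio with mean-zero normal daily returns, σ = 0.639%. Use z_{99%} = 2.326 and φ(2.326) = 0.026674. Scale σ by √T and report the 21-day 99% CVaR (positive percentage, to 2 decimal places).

σ_{21d} = 0.639% × √21 = 2.928%.
ES multiplier = φ(z)/(1−α) = 0.026674/0.01 = 2.667.
ES = 2.928% × 2.667 = 7.809%.

7.81%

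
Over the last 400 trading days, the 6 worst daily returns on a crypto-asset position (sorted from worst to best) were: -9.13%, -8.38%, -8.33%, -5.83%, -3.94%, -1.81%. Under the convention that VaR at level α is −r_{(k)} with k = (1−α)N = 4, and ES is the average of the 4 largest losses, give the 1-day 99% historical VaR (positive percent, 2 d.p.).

5.83%

k = 4; the 4th lowest return is -5.83%, so VaR = 5.83%.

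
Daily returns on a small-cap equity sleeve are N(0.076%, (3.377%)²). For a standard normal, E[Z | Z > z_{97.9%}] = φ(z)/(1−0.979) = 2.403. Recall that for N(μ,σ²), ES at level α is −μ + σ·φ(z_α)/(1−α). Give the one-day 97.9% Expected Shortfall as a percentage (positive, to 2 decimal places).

ES = −(0.076%) + 3.377% × 2.403 = 8.039%.

8.04%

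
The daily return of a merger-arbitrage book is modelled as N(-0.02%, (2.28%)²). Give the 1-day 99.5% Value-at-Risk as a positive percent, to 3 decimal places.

5.893%

At 99.5% one-sided, z = 2.576.
VaR = −μ + z·σ = −(-0.02%) + 2.576 × 2.28% = 5.893%.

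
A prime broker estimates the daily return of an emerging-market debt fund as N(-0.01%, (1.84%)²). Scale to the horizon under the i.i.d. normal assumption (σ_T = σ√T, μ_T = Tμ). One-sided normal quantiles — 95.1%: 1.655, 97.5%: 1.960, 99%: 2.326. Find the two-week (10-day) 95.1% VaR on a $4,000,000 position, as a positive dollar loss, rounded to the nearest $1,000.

σ_{10d} = 1.84% × √10 = 5.819%; μ_{10d} = 10 × -0.01% = -0.100%.
VaR = −(-0.100%) + 1.655 × 5.819% = 9.730%.
On $4,000,000: 0.09730 × $4,000,000 = $389,200.

$389,000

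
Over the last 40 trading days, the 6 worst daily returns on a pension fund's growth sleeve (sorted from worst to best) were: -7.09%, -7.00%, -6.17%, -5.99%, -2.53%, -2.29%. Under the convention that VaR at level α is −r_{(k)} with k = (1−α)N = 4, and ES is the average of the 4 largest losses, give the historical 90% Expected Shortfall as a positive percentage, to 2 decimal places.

6.56%

The 4 worst returns sum to -26.25%.
ES = −(-26.25%) / 4 = 6.5625% ≈ 6.56%.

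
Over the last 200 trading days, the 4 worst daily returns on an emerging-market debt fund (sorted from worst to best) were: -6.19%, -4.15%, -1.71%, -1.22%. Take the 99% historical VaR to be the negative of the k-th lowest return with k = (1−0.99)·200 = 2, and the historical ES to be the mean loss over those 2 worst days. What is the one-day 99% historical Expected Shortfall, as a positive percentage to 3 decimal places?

5.170%

The 2 worst returns sum to -10.34%.
ES = −(-10.34%) / 2 = 5.17% ≈ 5.170%.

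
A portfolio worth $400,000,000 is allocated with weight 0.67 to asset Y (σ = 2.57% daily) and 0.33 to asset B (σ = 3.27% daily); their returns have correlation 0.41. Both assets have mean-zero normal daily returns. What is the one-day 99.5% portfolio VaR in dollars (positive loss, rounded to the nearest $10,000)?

$24,500,000

σ_p² = 0.67²·2.57² + 0.33²·3.27² + 2·0.41·0.67·0.33·2.57·3.27 = 5.6530 (%²).
σ_p = √5.6530 = 2.378%.
At 99.5%, z = 2.576.
VaR = 2.576 × 2.378% = 6.126%; on $400,000,000 that is $24,504,000.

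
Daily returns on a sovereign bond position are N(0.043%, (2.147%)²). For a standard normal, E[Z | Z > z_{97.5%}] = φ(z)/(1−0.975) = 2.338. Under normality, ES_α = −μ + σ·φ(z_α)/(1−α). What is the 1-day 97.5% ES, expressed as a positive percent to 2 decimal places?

ES = −(0.043%) + 2.147% × 2.338 = 4.977%.

4.98%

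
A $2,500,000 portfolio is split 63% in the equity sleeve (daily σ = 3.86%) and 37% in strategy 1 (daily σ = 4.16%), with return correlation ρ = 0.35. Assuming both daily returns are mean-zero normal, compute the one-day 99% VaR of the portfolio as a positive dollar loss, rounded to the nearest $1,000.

$192,000

σ_p² = 0.63²·3.86² + 0.37²·4.16² + 2·0.35·0.63·0.37·3.86·4.16 = 10.9029 (%²).
σ_p = √10.9029 = 3.302%.
At 99%, z = 2.326.
VaR = 2.326 × 3.302% = 7.680%; on $2,500,000 that is $192,000.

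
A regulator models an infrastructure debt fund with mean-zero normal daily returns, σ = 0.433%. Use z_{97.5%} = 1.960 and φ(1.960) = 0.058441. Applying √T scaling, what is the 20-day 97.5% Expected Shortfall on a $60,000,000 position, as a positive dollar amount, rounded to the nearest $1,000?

$2,716,000

σ_{20d} = 0.433% × √20 = 1.936%.
ES multiplier = φ(z)/(1−α) = 0.058441/0.025 = 2.338.
ES = 1.936% × 2.338 = 4.526%; on $60,000,000: $2,715,600.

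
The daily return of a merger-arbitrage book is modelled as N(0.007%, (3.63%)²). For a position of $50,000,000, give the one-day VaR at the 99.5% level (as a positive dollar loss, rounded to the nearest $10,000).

$4,670,000

At 99.5% one-sided, z = 2.576.
VaR = −μ + z·σ = −(0.007%) + 2.576 × 3.63% = 9.344%.
On $50,000,000: 0.09344 × $50,000,000 = $4,672,000.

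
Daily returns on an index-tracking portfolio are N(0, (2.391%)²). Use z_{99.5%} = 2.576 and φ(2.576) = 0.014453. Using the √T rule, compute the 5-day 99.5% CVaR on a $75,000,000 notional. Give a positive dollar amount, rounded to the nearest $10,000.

$11,590,000

σ_{5d} = 2.391% × √5 = 5.346%.
ES multiplier = φ(z)/(1−α) = 0.014453/0.005 = 2.891.
ES = 5.346% × 2.891 = 15.455%; on $75,000,000: $11,591,250.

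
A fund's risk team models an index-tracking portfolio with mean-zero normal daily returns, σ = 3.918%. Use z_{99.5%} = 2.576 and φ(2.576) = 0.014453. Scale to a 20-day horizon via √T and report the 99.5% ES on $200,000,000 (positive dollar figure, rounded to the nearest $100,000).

$101,300,000

σ_{20d} = 3.918% × √20 = 17.522%.
ES multiplier = φ(z)/(1−α) = 0.014453/0.005 = 2.891.
ES = 17.522% × 2.891 = 50.656%; on $200,000,000: $101,312,000.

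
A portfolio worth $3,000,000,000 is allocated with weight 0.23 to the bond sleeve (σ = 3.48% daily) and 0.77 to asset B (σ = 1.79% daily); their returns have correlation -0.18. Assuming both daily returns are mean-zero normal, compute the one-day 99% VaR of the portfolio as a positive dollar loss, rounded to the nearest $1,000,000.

σ_p² = 0.23²·3.48² + 0.77²·1.79² + 2·-0.18·0.23·0.77·3.48·1.79 = 2.1432 (%²).
σ_p = √2.1432 = 1.464%.
At 99%, z = 2.326.
VaR = 2.326 × 1.464% = 3.405%; on $3,000,000,000 that is $102,150,000.

$102,000,000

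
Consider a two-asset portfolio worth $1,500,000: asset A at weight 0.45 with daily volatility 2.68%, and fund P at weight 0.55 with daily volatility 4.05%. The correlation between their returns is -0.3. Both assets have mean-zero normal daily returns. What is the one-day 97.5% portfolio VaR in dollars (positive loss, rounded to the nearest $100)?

$64,400

σ_p² = 0.45²·2.68² + 0.55²·4.05² + 2·-0.3·0.45·0.55·2.68·4.05 = 4.8044 (%²).
σ_p = √4.8044 = 2.192%.
At 97.5%, z = 1.960.
VaR = 1.960 × 2.192% = 4.296%; on $1,500,000 that is $64,440.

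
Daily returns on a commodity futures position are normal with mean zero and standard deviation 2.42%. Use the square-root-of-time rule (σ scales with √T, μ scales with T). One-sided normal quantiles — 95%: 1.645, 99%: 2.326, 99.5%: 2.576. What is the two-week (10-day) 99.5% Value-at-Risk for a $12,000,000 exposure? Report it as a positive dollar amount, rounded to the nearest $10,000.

$2,370,000

σ_{10d} = 2.42% × √10 = 7.653%.
VaR = 2.576 × 7.653% = 19.714%.
On $12,000,000: 0.19714 × $12,000,000 = $2,365,680.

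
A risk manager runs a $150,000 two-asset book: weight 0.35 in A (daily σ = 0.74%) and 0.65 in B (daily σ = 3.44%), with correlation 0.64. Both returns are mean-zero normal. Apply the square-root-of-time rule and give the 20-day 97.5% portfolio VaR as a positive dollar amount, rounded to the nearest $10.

σ_p = √(0.35²·0.74² + 0.65²·3.44² + 2·0.64·0.35·0.65·0.74·3.44) = 2.410%.
σ_{20d} = 2.410% × √20 = 10.778%.
z(97.5%) = 1.960.
VaR = 1.960 × 10.778% = 21.125%; on $150,000 that is $31,688.

$31,690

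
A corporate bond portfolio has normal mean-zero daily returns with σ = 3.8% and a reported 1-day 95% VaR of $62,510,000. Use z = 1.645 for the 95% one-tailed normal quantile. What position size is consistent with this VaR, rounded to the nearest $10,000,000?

VaR as a fraction of value: z·σ = 1.645 × 3.8% = 6.251%.
Position = $62,510,000 / 0.06251 = $1,000,000,000.

$1,000,000,000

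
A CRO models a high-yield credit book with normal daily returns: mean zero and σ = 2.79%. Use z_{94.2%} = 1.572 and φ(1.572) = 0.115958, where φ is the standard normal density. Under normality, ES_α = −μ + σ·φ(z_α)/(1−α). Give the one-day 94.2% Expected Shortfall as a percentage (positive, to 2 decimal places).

Tail multiplier: φ(z)/(1−α) = 0.115958 / 0.058 = 1.999.
ES = 2.79% × 1.999 = 5.577%.

5.58%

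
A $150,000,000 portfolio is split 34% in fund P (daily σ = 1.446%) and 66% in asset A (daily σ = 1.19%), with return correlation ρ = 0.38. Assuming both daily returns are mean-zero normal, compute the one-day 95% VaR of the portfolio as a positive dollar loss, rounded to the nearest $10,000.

σ_p² = 0.34²·1.446² + 0.66²·1.19² + 2·0.38·0.34·0.66·1.446·1.19 = 1.1520 (%²).
σ_p = √1.1520 = 1.073%.
At 95%, z = 1.645.
VaR = 1.645 × 1.073% = 1.765%; on $150,000,000 that is $2,647,500.

$2,650,000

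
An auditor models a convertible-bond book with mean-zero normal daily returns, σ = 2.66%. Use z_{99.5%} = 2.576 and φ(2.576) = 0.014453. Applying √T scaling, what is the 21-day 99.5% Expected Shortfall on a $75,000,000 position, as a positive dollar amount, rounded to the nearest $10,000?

$26,430,000

σ_{21d} = 2.66% × √21 = 12.190%.
ES multiplier = φ(z)/(1−α) = 0.014453/0.005 = 2.891.
ES = 12.190% × 2.891 = 35.241%; on $75,000,000: $26,430,750.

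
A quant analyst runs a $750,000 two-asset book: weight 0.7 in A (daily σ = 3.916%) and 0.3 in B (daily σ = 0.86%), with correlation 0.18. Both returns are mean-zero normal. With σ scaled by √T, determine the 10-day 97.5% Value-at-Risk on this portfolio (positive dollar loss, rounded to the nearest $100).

$130,100

σ_p = √(0.7²·3.916² + 0.3²·0.86² + 2·0.18·0.7·0.3·3.916·0.86) = 2.799%.
σ_{10d} = 2.799% × √10 = 8.851%.
z(97.5%) = 1.960.
VaR = 1.960 × 8.851% = 17.348%; on $750,000 that is $130,110.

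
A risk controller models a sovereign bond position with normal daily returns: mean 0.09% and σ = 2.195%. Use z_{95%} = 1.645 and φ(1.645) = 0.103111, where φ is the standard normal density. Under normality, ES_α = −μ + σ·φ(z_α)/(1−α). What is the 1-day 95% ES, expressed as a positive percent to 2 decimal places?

4.44%

Tail multiplier: φ(z)/(1−α) = 0.103111 / 0.05 = 2.062.
ES = −(0.09%) + 2.195% × 2.062 = 4.436%.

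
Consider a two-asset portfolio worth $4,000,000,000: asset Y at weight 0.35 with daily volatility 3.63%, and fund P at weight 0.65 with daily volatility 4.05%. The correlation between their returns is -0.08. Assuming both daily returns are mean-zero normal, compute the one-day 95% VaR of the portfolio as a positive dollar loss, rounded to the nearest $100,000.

σ_p² = 0.35²·3.63² + 0.65²·4.05² + 2·-0.08·0.35·0.65·3.63·4.05 = 8.0091 (%²).
σ_p = √8.0091 = 2.830%.
At 95%, z = 1.645.
VaR = 1.645 × 2.830% = 4.655%; on $4,000,000,000 that is $186,200,000.

$186,200,000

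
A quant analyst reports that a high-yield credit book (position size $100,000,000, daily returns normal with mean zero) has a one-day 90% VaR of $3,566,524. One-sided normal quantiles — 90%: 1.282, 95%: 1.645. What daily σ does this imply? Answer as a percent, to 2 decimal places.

VaR as a fraction: $3,566,524 / $100,000,000 = 3.567%.
σ = VaR / z = 3.567% / 1.282 = 2.782%.

2.78%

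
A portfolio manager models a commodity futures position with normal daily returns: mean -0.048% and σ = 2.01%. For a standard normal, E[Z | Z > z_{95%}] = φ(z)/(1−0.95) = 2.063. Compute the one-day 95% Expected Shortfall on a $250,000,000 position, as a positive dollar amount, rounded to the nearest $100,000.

$10,500,000

ES = −(-0.048%) + 2.01% × 2.063 = 4.195%.
On $250,000,000: 0.04195 × $250,000,000 = $10,487,500.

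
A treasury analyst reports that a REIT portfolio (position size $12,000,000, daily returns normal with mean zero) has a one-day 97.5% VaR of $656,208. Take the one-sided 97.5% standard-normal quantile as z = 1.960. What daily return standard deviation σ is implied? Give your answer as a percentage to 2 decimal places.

2.79%

VaR as a fraction: $656,208 / $12,000,000 = 5.468%.
σ = VaR / z = 5.468% / 1.960 = 2.790%.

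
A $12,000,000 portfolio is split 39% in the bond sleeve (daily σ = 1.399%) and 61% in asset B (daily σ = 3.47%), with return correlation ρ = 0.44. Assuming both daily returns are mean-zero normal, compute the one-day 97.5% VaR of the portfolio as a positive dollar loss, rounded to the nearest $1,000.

σ_p² = 0.39²·1.399² + 0.61²·3.47² + 2·0.44·0.39·0.61·1.399·3.47 = 5.7944 (%²).
σ_p = √5.7944 = 2.407%.
At 97.5%, z = 1.960.
VaR = 1.960 × 2.407% = 4.718%; on $12,000,000 that is $566,160.

$566,000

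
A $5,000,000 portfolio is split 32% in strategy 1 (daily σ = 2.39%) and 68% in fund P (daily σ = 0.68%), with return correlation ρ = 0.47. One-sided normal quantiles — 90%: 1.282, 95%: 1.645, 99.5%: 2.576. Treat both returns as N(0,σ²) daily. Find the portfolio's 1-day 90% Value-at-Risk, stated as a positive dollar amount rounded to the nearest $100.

$68,200

σ_p² = 0.32²·2.39² + 0.68²·0.68² + 2·0.47·0.32·0.68·2.39·0.68 = 1.1312 (%²).
σ_p = √1.1312 = 1.064%.
VaR = 1.282 × 1.064% = 1.364%; on $5,000,000 that is $68,200.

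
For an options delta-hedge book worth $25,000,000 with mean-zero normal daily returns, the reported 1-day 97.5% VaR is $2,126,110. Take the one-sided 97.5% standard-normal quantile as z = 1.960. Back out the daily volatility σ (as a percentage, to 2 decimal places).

4.34%

VaR as a fraction: $2,126,110 / $25,000,000 = 8.504%.
σ = VaR / z = 8.504% / 1.960 = 4.339%.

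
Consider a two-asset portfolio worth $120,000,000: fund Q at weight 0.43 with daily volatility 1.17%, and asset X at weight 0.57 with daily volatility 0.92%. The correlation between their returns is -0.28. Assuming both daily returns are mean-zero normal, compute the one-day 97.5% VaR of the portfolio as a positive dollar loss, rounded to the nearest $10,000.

σ_p² = 0.43²·1.17² + 0.57²·0.92² + 2·-0.28·0.43·0.57·1.17·0.92 = 0.3804 (%²).
σ_p = √0.3804 = 0.617%.
At 97.5%, z = 1.960.
VaR = 1.960 × 0.617% = 1.209%; on $120,000,000 that is $1,450,800.

$1,450,000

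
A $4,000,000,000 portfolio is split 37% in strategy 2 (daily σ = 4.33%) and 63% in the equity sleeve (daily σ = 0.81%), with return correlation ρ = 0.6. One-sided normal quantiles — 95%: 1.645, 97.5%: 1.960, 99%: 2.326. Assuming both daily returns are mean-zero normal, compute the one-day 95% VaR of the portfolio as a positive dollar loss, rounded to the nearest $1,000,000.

σ_p² = 0.37²·4.33² + 0.63²·0.81² + 2·0.6·0.37·0.63·4.33·0.81 = 3.8082 (%²).
σ_p = √3.8082 = 1.951%.
VaR = 1.645 × 1.951% = 3.209%; on $4,000,000,000 that is $128,360,000.

$128,000,000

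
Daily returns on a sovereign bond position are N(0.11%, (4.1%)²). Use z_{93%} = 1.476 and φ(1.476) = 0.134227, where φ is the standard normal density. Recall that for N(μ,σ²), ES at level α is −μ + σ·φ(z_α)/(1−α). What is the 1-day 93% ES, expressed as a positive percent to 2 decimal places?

7.75%

Tail multiplier: φ(z)/(1−α) = 0.134227 / 0.07 = 1.918.
ES = −(0.11%) + 4.1% × 1.918 = 7.754%.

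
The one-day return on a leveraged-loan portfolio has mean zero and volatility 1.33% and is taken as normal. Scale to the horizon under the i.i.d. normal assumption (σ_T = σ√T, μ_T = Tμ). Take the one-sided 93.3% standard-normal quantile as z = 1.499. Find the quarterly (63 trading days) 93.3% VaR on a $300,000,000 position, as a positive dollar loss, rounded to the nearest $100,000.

$47,500,000

σ_{63d} = 1.33% × √63 = 10.557%.
VaR = 1.499 × 10.557% = 15.825%.
On $300,000,000: 0.15825 × $300,000,000 = $47,475,000.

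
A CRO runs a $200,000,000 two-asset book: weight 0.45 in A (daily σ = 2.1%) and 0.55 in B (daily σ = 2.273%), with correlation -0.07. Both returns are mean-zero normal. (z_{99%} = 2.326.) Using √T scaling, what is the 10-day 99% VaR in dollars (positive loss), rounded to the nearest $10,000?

σ_p = √(0.45²·2.1² + 0.55²·2.273² + 2·-0.07·0.45·0.55·2.1·2.273) = 1.513%.
σ_{10d} = 1.513% × √10 = 4.785%.
VaR = 2.326 × 4.785% = 11.130%; on $200,000,000 that is $22,260,000.

$22,260,000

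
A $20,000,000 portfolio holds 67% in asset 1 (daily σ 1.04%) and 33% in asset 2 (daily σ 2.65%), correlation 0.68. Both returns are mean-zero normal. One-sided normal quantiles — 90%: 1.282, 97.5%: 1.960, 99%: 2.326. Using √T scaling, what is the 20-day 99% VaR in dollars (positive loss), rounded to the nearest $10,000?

$3,000,000

σ_p = √(0.67²·1.04² + 0.33²·2.65² + 2·0.68·0.67·0.33·1.04·2.65) = 1.442%.
σ_{20d} = 1.442% × √20 = 6.449%.
VaR = 2.326 × 6.449% = 15.000%; on $20,000,000 that is $3,000,000.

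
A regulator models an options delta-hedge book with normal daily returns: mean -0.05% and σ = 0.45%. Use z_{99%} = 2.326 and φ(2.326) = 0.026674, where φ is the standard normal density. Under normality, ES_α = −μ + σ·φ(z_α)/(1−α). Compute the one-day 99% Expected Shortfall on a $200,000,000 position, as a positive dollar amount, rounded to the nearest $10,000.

$2,500,000

Tail multiplier: φ(z)/(1−α) = 0.026674 / 0.01 = 2.667.
ES = −(-0.05%) + 0.45% × 2.667 = 1.250%.
On $200,000,000: 0.01250 × $200,000,000 = $2,500,000.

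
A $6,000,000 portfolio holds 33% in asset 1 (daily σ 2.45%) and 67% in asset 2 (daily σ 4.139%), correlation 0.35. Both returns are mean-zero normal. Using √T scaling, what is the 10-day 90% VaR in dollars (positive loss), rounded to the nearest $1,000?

σ_p = √(0.33²·2.45² + 0.67²·4.139² + 2·0.35·0.33·0.67·2.45·4.139) = 3.149%.
σ_{10d} = 3.149% × √10 = 9.958%.
z(90%) = 1.282.
VaR = 1.282 × 9.958% = 12.766%; on $6,000,000 that is $765,960.

$766,000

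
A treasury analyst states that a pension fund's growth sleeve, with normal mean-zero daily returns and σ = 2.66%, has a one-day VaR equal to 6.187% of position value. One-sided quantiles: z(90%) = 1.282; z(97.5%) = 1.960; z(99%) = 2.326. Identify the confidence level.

Implied z = VaR/σ = 6.187 / 2.66 = 2.326.
This matches z(99%) = 2.326.

99%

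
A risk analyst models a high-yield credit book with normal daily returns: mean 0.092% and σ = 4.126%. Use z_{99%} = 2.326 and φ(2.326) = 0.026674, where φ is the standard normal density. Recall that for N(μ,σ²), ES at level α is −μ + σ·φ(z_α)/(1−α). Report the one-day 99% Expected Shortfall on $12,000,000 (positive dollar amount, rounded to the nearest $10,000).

$1,310,000

Tail multiplier: φ(z)/(1−α) = 0.026674 / 0.01 = 2.667.
ES = −(0.092%) + 4.126% × 2.667 = 10.912%.
On $12,000,000: 0.10912 × $12,000,000 = $1,309,440.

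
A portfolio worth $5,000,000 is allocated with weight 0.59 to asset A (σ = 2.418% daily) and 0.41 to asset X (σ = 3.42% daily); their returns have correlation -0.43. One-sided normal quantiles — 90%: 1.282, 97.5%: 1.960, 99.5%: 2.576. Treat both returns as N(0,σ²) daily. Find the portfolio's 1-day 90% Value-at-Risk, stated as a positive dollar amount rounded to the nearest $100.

σ_p² = 0.59²·2.418² + 0.41²·3.42² + 2·-0.43·0.59·0.41·2.418·3.42 = 2.2811 (%²).
σ_p = √2.2811 = 1.510%.
VaR = 1.282 × 1.510% = 1.936%; on $5,000,000 that is $96,800.

$96,800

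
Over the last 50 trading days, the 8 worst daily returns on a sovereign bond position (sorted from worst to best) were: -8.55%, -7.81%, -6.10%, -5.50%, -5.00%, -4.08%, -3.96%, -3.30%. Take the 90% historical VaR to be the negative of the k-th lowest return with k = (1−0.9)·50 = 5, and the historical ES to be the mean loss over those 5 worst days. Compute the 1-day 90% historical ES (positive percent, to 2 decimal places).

The 5 worst returns sum to -32.96%.
ES = −(-32.96%) / 5 = 6.592% ≈ 6.59%.

6.59%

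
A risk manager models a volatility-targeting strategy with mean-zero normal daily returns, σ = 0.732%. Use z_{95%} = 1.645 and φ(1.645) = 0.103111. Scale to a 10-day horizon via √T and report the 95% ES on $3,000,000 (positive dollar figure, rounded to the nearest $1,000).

σ_{10d} = 0.732% × √10 = 2.315%.
ES multiplier = φ(z)/(1−α) = 0.103111/0.05 = 2.062.
ES = 2.315% × 2.062 = 4.774%; on $3,000,000: $143,220.

$143,000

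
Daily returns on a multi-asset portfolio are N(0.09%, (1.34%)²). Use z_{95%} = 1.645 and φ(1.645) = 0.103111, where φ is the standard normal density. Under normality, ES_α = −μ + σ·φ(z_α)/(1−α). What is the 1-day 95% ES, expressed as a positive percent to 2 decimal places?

Tail multiplier: φ(z)/(1−α) = 0.103111 / 0.05 = 2.062.
ES = −(0.09%) + 1.34% × 2.062 = 2.673%.

2.67%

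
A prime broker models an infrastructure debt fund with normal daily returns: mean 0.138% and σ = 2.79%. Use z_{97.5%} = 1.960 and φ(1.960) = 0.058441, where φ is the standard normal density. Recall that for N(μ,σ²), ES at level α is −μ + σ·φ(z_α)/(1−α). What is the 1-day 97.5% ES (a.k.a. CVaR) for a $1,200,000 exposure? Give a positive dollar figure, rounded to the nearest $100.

$76,600

Tail multiplier: φ(z)/(1−α) = 0.058441 / 0.025 = 2.338.
ES = −(0.138%) + 2.79% × 2.338 = 6.385%.
On $1,200,000: 0.06385 × $1,200,000 = $76,620.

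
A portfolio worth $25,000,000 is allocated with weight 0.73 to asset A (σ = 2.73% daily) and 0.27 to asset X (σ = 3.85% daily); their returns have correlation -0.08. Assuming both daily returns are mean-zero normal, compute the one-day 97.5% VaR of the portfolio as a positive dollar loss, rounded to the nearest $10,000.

$1,060,000

σ_p² = 0.73²·2.73² + 0.27²·3.85² + 2·-0.08·0.73·0.27·2.73·3.85 = 4.7208 (%²).
σ_p = √4.7208 = 2.173%.
At 97.5%, z = 1.960.
VaR = 1.960 × 2.173% = 4.259%; on $25,000,000 that is $1,064,750.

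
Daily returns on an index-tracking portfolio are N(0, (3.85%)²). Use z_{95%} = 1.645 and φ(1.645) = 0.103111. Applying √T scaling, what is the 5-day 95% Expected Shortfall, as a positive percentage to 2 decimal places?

σ_{5d} = 3.85% × √5 = 8.609%.
ES multiplier = φ(z)/(1−α) = 0.103111/0.05 = 2.062.
ES = 8.609% × 2.062 = 17.752%.

17.75%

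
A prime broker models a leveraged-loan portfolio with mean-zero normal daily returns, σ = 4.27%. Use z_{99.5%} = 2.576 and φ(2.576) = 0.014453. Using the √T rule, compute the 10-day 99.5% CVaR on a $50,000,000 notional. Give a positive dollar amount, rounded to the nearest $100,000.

$19,500,000

σ_{10d} = 4.27% × √10 = 13.503%.
ES multiplier = φ(z)/(1−α) = 0.014453/0.005 = 2.891.
ES = 13.503% × 2.891 = 39.037%; on $50,000,000: $19,518,500.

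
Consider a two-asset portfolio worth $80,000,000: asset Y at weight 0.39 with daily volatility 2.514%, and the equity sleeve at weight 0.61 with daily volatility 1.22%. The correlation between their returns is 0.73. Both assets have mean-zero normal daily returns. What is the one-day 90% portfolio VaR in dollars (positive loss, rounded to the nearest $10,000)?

σ_p² = 0.39²·2.514² + 0.61²·1.22² + 2·0.73·0.39·0.61·2.514·1.22 = 2.5804 (%²).
σ_p = √2.5804 = 1.606%.
At 90%, z = 1.282.
VaR = 1.282 × 1.606% = 2.059%; on $80,000,000 that is $1,647,200.

$1,650,000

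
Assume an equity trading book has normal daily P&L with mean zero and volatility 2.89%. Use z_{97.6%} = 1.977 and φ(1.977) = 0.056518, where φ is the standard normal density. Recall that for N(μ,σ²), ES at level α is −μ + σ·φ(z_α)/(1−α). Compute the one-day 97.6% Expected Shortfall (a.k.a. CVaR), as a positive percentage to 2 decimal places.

6.81%

Tail multiplier: φ(z)/(1−α) = 0.056518 / 0.024 = 2.355.
ES = 2.89% × 2.355 = 6.806%.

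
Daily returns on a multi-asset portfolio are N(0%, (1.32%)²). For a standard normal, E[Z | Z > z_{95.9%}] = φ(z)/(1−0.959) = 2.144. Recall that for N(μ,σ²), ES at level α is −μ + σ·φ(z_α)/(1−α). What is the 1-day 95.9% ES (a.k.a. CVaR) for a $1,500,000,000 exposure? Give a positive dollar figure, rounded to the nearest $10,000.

ES = 1.32% × 2.144 = 2.830%.
On $1,500,000,000: 0.02830 × $1,500,000,000 = $42,450,000.

$42,450,000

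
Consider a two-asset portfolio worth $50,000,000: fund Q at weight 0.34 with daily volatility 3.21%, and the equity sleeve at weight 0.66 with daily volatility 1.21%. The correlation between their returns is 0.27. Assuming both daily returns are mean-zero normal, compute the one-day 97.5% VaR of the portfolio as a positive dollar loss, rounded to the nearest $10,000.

σ_p² = 0.34²·3.21² + 0.66²·1.21² + 2·0.27·0.34·0.66·3.21·1.21 = 2.2996 (%²).
σ_p = √2.2996 = 1.516%.
At 97.5%, z = 1.960.
VaR = 1.960 × 1.516% = 2.971%; on $50,000,000 that is $1,485,500.

$1,490,000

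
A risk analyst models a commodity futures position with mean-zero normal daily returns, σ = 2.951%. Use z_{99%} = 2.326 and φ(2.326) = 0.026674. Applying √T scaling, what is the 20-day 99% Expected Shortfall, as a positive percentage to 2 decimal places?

σ_{20d} = 2.951% × √20 = 13.197%.
ES multiplier = φ(z)/(1−α) = 0.026674/0.01 = 2.667.
ES = 13.197% × 2.667 = 35.196%.

35.20%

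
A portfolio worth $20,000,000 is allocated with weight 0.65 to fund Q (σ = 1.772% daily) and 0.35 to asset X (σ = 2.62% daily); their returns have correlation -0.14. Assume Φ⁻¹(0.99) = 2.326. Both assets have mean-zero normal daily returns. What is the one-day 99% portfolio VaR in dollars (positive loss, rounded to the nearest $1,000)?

σ_p² = 0.65²·1.772² + 0.35²·2.62² + 2·-0.14·0.65·0.35·1.772·2.62 = 1.8718 (%²).
σ_p = √1.8718 = 1.368%.
VaR = 2.326 × 1.368% = 3.182%; on $20,000,000 that is $636,400.

$636,000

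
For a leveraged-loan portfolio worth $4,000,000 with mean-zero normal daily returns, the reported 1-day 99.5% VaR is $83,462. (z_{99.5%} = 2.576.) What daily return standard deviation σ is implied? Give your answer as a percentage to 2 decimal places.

VaR as a fraction: $83,462 / $4,000,000 = 2.087%.
σ = VaR / z = 2.087% / 2.576 = 0.810%.

0.81%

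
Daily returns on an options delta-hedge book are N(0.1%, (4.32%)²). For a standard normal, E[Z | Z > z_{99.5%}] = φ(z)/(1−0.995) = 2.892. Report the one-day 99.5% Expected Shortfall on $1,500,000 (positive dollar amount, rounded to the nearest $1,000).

$186,000

ES = −(0.1%) + 4.32% × 2.892 = 12.393%.
On $1,500,000: 0.12393 × $1,500,000 = $185,895.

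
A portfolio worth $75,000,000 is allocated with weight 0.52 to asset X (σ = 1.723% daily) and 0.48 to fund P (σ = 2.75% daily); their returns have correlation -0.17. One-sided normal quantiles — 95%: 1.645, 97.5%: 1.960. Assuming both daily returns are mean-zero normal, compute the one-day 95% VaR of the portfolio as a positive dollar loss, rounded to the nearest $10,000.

$1,810,000

σ_p² = 0.52²·1.723² + 0.48²·2.75² + 2·-0.17·0.52·0.48·1.723·2.75 = 2.1430 (%²).
σ_p = √2.1430 = 1.464%.
VaR = 1.645 × 1.464% = 2.408%; on $75,000,000 that is $1,806,000.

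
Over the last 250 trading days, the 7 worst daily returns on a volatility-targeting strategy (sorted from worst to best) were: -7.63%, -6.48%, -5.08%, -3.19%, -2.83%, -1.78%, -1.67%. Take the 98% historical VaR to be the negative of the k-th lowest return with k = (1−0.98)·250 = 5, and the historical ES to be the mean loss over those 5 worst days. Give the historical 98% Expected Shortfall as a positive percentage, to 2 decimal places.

5.04%

The 5 worst returns sum to -25.21%.
ES = −(-25.21%) / 5 = 5.042% ≈ 5.04%.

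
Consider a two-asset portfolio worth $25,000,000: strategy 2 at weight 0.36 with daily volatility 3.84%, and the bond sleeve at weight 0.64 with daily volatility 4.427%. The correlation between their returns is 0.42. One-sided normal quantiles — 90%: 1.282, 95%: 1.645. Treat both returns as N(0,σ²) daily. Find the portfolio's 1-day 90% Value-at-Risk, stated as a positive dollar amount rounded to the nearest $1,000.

$1,166,000

σ_p² = 0.36²·3.84² + 0.64²·4.427² + 2·0.42·0.36·0.64·3.84·4.427 = 13.2286 (%²).
σ_p = √13.2286 = 3.637%.
VaR = 1.282 × 3.637% = 4.663%; on $25,000,000 that is $1,165,750.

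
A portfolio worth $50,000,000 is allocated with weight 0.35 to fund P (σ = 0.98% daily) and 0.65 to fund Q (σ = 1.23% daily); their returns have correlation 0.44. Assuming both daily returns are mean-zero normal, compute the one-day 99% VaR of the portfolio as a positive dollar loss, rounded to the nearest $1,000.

$1,162,000

σ_p² = 0.35²·0.98² + 0.65²·1.23² + 2·0.44·0.35·0.65·0.98·1.23 = 0.9982 (%²).
σ_p = √0.9982 = 0.999%.
At 99%, z = 2.326.
VaR = 2.326 × 0.999% = 2.324%; on $50,000,000 that is $1,162,000.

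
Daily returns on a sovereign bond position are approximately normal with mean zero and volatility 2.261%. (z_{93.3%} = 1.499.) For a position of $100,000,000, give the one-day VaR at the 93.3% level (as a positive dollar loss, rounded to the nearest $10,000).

$3,390,000

VaR = z·σ = 1.499 × 2.261% = 3.389%.
On $100,000,000: 0.03389 × $100,000,000 = $3,389,000.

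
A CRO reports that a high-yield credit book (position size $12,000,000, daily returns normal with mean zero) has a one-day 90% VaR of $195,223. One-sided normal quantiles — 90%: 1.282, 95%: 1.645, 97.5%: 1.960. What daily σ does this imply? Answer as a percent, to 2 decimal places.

VaR as a fraction: $195,223 / $12,000,000 = 1.627%.
σ = VaR / z = 1.627% / 1.282 = 1.269%.

1.27%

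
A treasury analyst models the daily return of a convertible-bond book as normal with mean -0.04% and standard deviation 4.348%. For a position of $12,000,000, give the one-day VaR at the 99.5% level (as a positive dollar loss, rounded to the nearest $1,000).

At 99.5% one-sided, z = 2.576.
VaR = −μ + z·σ = −(-0.04%) + 2.576 × 4.348% = 11.240%.
On $12,000,000: 0.11240 × $12,000,000 = $1,348,800.

$1,349,000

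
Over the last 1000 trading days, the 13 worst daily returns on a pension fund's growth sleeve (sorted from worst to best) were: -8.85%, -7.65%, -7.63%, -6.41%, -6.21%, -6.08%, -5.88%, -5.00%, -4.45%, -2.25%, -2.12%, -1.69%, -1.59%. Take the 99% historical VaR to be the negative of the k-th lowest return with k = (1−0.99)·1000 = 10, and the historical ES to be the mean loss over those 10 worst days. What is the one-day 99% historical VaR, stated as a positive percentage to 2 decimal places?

2.25%

k = 10; the 10th lowest return is -2.25%, so VaR = 2.25%.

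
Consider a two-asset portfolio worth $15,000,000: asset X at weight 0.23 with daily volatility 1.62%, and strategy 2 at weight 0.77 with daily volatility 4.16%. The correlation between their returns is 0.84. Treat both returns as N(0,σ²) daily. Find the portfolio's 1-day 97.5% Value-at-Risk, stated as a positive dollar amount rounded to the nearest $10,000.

σ_p² = 0.23²·1.62² + 0.77²·4.16² + 2·0.84·0.23·0.77·1.62·4.16 = 12.4044 (%²).
σ_p = √12.4044 = 3.522%.
At 97.5%, z = 1.960.
VaR = 1.960 × 3.522% = 6.903%; on $15,000,000 that is $1,035,450.

$1,040,000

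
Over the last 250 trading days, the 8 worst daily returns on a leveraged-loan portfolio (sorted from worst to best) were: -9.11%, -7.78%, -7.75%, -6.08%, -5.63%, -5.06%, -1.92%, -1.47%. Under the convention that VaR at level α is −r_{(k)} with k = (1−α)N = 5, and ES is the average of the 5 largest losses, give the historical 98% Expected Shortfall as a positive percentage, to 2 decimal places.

The 5 worst returns sum to -36.35%.
ES = −(-36.35%) / 5 = 7.27%.

7.27%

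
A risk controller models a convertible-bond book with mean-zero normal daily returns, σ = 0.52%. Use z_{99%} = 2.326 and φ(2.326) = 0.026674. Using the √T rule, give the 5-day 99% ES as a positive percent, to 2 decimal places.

σ_{5d} = 0.52% × √5 = 1.163%.
ES multiplier = φ(z)/(1−α) = 0.026674/0.01 = 2.667.
ES = 1.163% × 2.667 = 3.102%.

3.10%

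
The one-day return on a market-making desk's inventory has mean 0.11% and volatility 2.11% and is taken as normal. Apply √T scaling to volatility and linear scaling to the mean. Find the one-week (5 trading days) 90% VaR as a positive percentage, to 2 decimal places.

5.50%

At 90%, z = 1.282.
σ_{5d} = 2.11% × √5 = 4.718%; μ_{5d} = 5 × 0.11% = 0.550%.
VaR = −(0.550%) + 1.282 × 4.718% = 5.498%.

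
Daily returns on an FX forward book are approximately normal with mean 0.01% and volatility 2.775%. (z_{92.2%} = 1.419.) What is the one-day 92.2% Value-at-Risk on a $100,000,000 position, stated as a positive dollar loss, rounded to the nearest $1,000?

VaR = −μ + z·σ = −(0.01%) + 1.419 × 2.775% = 3.928%.
On $100,000,000: 0.03928 × $100,000,000 = $3,928,000.

$3,928,000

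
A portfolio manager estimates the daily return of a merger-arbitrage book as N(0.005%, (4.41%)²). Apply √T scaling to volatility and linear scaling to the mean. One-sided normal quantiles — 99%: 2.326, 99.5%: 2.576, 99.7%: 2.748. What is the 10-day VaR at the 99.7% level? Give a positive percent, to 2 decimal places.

σ_{10d} = 4.41% × √10 = 13.946%; μ_{10d} = 10 × 0.005% = 0.050%.
VaR = −(0.050%) + 2.748 × 13.946% = 38.274%.

38.27%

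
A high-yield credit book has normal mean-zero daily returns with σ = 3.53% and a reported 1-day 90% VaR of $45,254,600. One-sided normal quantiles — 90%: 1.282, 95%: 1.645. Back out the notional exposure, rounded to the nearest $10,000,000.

$1,000,000,000

VaR as a fraction of value: z·σ = 1.282 × 3.53% = 4.52546%.
Position = $45,254,600 / 0.0452546 = $1,000,000,000.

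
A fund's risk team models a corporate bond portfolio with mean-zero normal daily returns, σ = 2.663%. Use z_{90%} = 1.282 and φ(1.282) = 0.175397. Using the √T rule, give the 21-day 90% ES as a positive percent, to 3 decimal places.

21.404%

σ_{21d} = 2.663% × √21 = 12.203%.
ES multiplier = φ(z)/(1−α) = 0.175397/0.1 = 1.754.
ES = 12.203% × 1.754 = 21.404%.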